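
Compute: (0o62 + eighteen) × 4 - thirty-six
Convert 0o62 (octal) → 6×8 + 2 = 50 (decimal)
Convert eighteen (English words) → 18 (decimal)
Convert thirty-six (English words) → 36 (decimal)
Expression in decimal: (50 + 18) × 4 - 36
Parentheses first: 50 + 18 = 68
Multiply: 68 × 4 = 272
Subtract: 272 - 36 = 236
236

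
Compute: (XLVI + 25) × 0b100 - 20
Convert XLVI (Roman numeral) → 40 + 5 + 1 = 46 (decimal)
Convert 0b100 (binary) → 4 (decimal)
Expression in decimal: (46 + 25) × 4 - 20
Parentheses first: 46 + 25 = 71
Multiply: 71 × 4 = 284
Subtract: 284 - 20 = 264
264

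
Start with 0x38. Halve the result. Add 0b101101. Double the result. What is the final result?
Convert 0x38 (hexadecimal) → 3×16 + 8 = 56 (decimal)
Start: 56
56 ÷ 2 = 28
Convert 0b101101 (binary) → 32 + 8 + 4 + 1 = 45 (decimal)
28 + 45 = 73
73 × 2 = 146
146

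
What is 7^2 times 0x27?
Convert 7^2 (power) → 49 (decimal)
Convert 0x27 (hexadecimal) → 2×16 + 7 = 39 (decimal)
Compute 49 × 39 = 1911
1911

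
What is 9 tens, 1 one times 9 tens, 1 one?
Convert 9 tens, 1 one (place-value notation) → 9×10 + 1 = 91 (decimal)
Convert 9 tens, 1 one (place-value notation) → 9×10 + 1 = 91 (decimal)
Compute 91 × 91 = 8281
8281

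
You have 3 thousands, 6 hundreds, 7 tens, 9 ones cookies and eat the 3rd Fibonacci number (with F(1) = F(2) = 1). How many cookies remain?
Convert 3 thousands, 6 hundreds, 7 tens, 9 ones (place-value notation) → 3×1000 + 6×100 + 7×10 + 9 = 3679 (decimal)
Convert the 3rd Fibonacci number (with F(1) = F(2) = 1) (Fibonacci index) → 1, 1, 2 → 2 (decimal)
Compute 3679 - 2 = 3677
3677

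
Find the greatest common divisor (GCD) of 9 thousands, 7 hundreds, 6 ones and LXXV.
Convert 9 thousands, 7 hundreds, 6 ones (place-value notation) → 9×1000 + 7×100 + 6 = 9706 (decimal)
Convert LXXV (Roman numeral) → 50 + 10 + 10 + 5 = 75 (decimal)
Compute gcd(9706, 75) = 1
1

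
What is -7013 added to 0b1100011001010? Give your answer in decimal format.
Convert 0b1100011001010 (binary) → 4096 + 2048 + 128 + 64 + 8 + 2 = 6346 (decimal)
Compute -7013 + 6346 = -667
-667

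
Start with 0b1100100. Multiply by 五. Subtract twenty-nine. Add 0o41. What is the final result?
Convert 0b1100100 (binary) → 64 + 32 + 4 = 100 (decimal)
Start: 100
Convert 五 (Chinese numeral) → 5 (decimal)
100 × 5 = 500
Convert twenty-nine (English words) → 29 (decimal)
500 - 29 = 471
Convert 0o41 (octal) → 4×8 + 1 = 33 (decimal)
471 + 33 = 504
504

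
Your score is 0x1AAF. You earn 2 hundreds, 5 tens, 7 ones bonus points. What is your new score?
Convert 0x1AAF (hexadecimal) → 1×4096 + 10×256 + 10×16 + 15 = 6831 (decimal)
Convert 2 hundreds, 5 tens, 7 ones (place-value notation) → 2×100 + 5×10 + 7 = 257 (decimal)
Compute 6831 + 257 = 7088
7088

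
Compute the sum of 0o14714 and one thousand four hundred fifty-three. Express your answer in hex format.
Convert 0o14714 (octal) → 1×4096 + 4×512 + 7×64 + 1×8 + 4 = 6604 (decimal)
Convert one thousand four hundred fifty-three (English words) → 1×1000 + 4×100 + 53 = 1453 (decimal)
Compute 6604 + 1453 = 8057
Convert 8057 (decimal) → 8057 = 1×4096 + 15×256 + 7×16 + 9 → 0x1F79 (hexadecimal)
0x1F79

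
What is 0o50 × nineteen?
Convert 0o50 (octal) → 5×8 = 40 (decimal)
Convert nineteen (English words) → 19 (decimal)
Compute 40 × 19 = 760
760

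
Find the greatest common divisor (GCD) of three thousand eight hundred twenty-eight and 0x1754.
Convert three thousand eight hundred twenty-eight (English words) → 3×1000 + 8×100 + 28 = 3828 (decimal)
Convert 0x1754 (hexadecimal) → 1×4096 + 7×256 + 5×16 + 4 = 5972 (decimal)
Compute gcd(3828, 5972) = 4
4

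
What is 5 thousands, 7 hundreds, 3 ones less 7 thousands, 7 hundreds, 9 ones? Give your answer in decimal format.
Convert 5 thousands, 7 hundreds, 3 ones (place-value notation) → 5×1000 + 7×100 + 3 = 5703 (decimal)
Convert 7 thousands, 7 hundreds, 9 ones (place-value notation) → 7×1000 + 7×100 + 9 = 7709 (decimal)
Compute 5703 - 7709 = -2006
-2006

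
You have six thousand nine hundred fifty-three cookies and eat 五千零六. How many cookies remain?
Convert six thousand nine hundred fifty-three (English words) → 6×1000 + 9×100 + 53 = 6953 (decimal)
Convert 五千零六 (Chinese numeral) → 5×1000 + 6 = 5006 (decimal)
Compute 6953 - 5006 = 1947
1947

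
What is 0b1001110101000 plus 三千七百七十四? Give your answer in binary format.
Convert 0b1001110101000 (binary) → 4096 + 512 + 256 + 128 + 32 + 8 = 5032 (decimal)
Convert 三千七百七十四 (Chinese numeral) → 3×1000 + 7×100 + 7×10 + 4 = 3774 (decimal)
Compute 5032 + 3774 = 8806
Convert 8806 (decimal) → 8806 = 8192 + 512 + 64 + 32 + 4 + 2 → 0b10001001100110 (binary)
0b10001001100110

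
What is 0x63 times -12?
Convert 0x63 (hexadecimal) → 6×16 + 3 = 99 (decimal)
Compute 99 × -12 = -1188
-1188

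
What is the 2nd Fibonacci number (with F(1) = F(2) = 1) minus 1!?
The 2nd Fibonacci number (with F(1) = F(2) = 1) = 1
Convert 1! (factorial) → 1 (decimal)
Compute 1 - 1 = 0
0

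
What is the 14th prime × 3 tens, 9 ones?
Convert the 14th prime (prime index) → 43 (decimal)
Convert 3 tens, 9 ones (place-value notation) → 3×10 + 9 = 39 (decimal)
Compute 43 × 39 = 1677
1677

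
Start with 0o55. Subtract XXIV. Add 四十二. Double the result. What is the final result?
Convert 0o55 (octal) → 5×8 + 5 = 45 (decimal)
Start: 45
Convert XXIV (Roman numeral) → 10 + 10 + 4 = 24 (decimal)
45 - 24 = 21
Convert 四十二 (Chinese numeral) → 4×10 + 2 = 42 (decimal)
21 + 42 = 63
63 × 2 = 126
126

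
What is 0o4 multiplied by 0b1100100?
Convert 0o4 (octal) → 4 (decimal)
Convert 0b1100100 (binary) → 64 + 32 + 4 = 100 (decimal)
Compute 4 × 100 = 400
400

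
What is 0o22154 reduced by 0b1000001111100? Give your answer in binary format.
Convert 0o22154 (octal) → 2×4096 + 2×512 + 1×64 + 5×8 + 4 = 9324 (decimal)
Convert 0b1000001111100 (binary) → 4096 + 64 + 32 + 16 + 8 + 4 = 4220 (decimal)
Compute 9324 - 4220 = 5104
Convert 5104 (decimal) → 5104 = 4096 + 512 + 256 + 128 + 64 + 32 + 16 → 0b1001111110000 (binary)
0b1001111110000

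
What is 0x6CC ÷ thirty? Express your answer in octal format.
Convert 0x6CC (hexadecimal) → 6×256 + 12×16 + 12 = 1740 (decimal)
Convert thirty (English words) → 30 (decimal)
Compute 1740 ÷ 30 = 58
Convert 58 (decimal) → 58 = 7×8 + 2 → 0o72 (octal)
0o72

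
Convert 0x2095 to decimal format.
Convert 0x2095 (hexadecimal) → 2×4096 + 9×16 + 5 = 8341 (decimal)
8341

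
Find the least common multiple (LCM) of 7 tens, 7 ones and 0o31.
Convert 7 tens, 7 ones (place-value notation) → 7×10 + 7 = 77 (decimal)
Convert 0o31 (octal) → 3×8 + 1 = 25 (decimal)
Compute lcm(77, 25) = 1925
1925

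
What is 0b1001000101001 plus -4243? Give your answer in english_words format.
Convert 0b1001000101001 (binary) → 4096 + 512 + 32 + 8 + 1 = 4649 (decimal)
Compute 4649 + -4243 = 406
Convert 406 (decimal) → 406 = 4×100 + 6 → four hundred six (English words)
four hundred six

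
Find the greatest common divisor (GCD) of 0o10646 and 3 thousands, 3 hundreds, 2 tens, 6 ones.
Convert 0o10646 (octal) → 1×4096 + 6×64 + 4×8 + 6 = 4518 (decimal)
Convert 3 thousands, 3 hundreds, 2 tens, 6 ones (place-value notation) → 3×1000 + 3×100 + 2×10 + 6 = 3326 (decimal)
Compute gcd(4518, 3326) = 2
2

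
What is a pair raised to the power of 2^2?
Convert a pair (colloquial) → 2 (decimal)
Convert 2^2 (power) → 4 (decimal)
Compute 2 ^ 4 = 16
16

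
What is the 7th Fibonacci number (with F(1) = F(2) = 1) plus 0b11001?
The 7th Fibonacci number (with F(1) = F(2) = 1): 1, 1, 2, 3, 5, 8, 13 → 13
Convert 0b11001 (binary) → 16 + 8 + 1 = 25 (decimal)
Compute 13 + 25 = 38
38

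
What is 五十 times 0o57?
Convert 五十 (Chinese numeral) → 5×10 = 50 (decimal)
Convert 0o57 (octal) → 5×8 + 7 = 47 (decimal)
Compute 50 × 47 = 2350
2350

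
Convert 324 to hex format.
Convert 324 (decimal) → 324 = 1×256 + 4×16 + 4 → 0x144 (hexadecimal)
0x144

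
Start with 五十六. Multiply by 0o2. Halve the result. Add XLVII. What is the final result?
Convert 五十六 (Chinese numeral) → 5×10 + 6 = 56 (decimal)
Start: 56
Convert 0o2 (octal) → 2 (decimal)
56 × 2 = 112
112 ÷ 2 = 56
Convert XLVII (Roman numeral) → 40 + 5 + 1 + 1 = 47 (decimal)
56 + 47 = 103
103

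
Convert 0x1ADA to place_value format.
Convert 0x1ADA (hexadecimal) → 1×4096 + 10×256 + 13×16 + 10 = 6874 (decimal)
Convert 6874 (decimal) → 6874 = 6×1000 + 8×100 + 7×10 + 4 → 6 thousands, 8 hundreds, 7 tens, 4 ones (place-value notation)
6 thousands, 8 hundreds, 7 tens, 4 ones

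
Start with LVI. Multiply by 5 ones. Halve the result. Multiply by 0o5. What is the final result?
Convert LVI (Roman numeral) → 50 + 5 + 1 = 56 (decimal)
Start: 56
Convert 5 ones (place-value notation) → 5 (decimal)
56 × 5 = 280
280 ÷ 2 = 140
Convert 0o5 (octal) → 5 (decimal)
140 × 5 = 700
700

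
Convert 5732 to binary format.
Convert 5732 (decimal) → 5732 = 4096 + 1024 + 512 + 64 + 32 + 4 → 0b1011001100100 (binary)
0b1011001100100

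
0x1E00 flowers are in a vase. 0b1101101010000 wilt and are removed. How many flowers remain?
Convert 0x1E00 (hexadecimal) → 1×4096 + 14×256 = 7680 (decimal)
Convert 0b1101101010000 (binary) → 4096 + 2048 + 512 + 256 + 64 + 16 = 6992 (decimal)
Compute 7680 - 6992 = 688
688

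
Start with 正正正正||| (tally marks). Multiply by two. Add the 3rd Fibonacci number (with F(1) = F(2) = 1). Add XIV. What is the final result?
Convert 正正正正||| (tally marks) → 5 + 5 + 5 + 5 + 3 = 23 (decimal)
Start: 23
Convert two (English words) → 2 (decimal)
23 × 2 = 46
Convert the 3rd Fibonacci number (with F(1) = F(2) = 1) (Fibonacci index) → 1, 1, 2 → 2 (decimal)
46 + 2 = 48
Convert XIV (Roman numeral) → 10 + 4 = 14 (decimal)
48 + 14 = 62
62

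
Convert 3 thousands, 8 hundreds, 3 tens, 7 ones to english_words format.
Convert 3 thousands, 8 hundreds, 3 tens, 7 ones (place-value notation) → 3×1000 + 8×100 + 3×10 + 7 = 3837 (decimal)
Convert 3837 (decimal) → 3837 = 3×1000 + 8×100 + 37 → three thousand eight hundred thirty-seven (English words)
three thousand eight hundred thirty-seven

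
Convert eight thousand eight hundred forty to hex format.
Convert eight thousand eight hundred forty (English words) → 8×1000 + 8×100 + 40 = 8840 (decimal)
Convert 8840 (decimal) → 8840 = 2×4096 + 2×256 + 8×16 + 8 → 0x2288 (hexadecimal)
0x2288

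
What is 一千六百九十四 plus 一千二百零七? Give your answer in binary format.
Convert 一千六百九十四 (Chinese numeral) → 1×1000 + 6×100 + 9×10 + 4 = 1694 (decimal)
Convert 一千二百零七 (Chinese numeral) → 1×1000 + 2×100 + 7 = 1207 (decimal)
Compute 1694 + 1207 = 2901
Convert 2901 (decimal) → 2901 = 2048 + 512 + 256 + 64 + 16 + 4 + 1 → 0b101101010101 (binary)
0b101101010101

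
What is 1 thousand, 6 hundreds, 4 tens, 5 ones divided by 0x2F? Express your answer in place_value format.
Convert 1 thousand, 6 hundreds, 4 tens, 5 ones (place-value notation) → 1×1000 + 6×100 + 4×10 + 5 = 1645 (decimal)
Convert 0x2F (hexadecimal) → 2×16 + 15 = 47 (decimal)
Compute 1645 ÷ 47 = 35
Convert 35 (decimal) → 35 = 3×10 + 5 → 3 tens, 5 ones (place-value notation)
3 tens, 5 ones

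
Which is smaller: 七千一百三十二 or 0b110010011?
Convert 七千一百三十二 (Chinese numeral) → 7×1000 + 1×100 + 3×10 + 2 = 7132 (decimal)
Convert 0b110010011 (binary) → 256 + 128 + 16 + 2 + 1 = 403 (decimal)
Compare 7132 vs 403: smaller = 403
403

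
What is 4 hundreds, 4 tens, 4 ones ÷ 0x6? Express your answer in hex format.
Convert 4 hundreds, 4 tens, 4 ones (place-value notation) → 4×100 + 4×10 + 4 = 444 (decimal)
Convert 0x6 (hexadecimal) → 6 (decimal)
Compute 444 ÷ 6 = 74
Convert 74 (decimal) → 74 = 4×16 + 10 → 0x4A (hexadecimal)
0x4A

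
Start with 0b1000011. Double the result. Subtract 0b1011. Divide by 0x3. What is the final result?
Convert 0b1000011 (binary) → 64 + 2 + 1 = 67 (decimal)
Start: 67
67 × 2 = 134
Convert 0b1011 (binary) → 8 + 2 + 1 = 11 (decimal)
134 - 11 = 123
Convert 0x3 (hexadecimal) → 3 (decimal)
123 ÷ 3 = 41
41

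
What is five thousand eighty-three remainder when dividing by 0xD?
Convert five thousand eighty-three (English words) → 5×1000 + 83 = 5083 (decimal)
Convert 0xD (hexadecimal) → 13 (decimal)
Compute 5083 mod 13 = 0
0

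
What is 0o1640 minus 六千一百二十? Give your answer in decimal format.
Convert 0o1640 (octal) → 1×512 + 6×64 + 4×8 = 928 (decimal)
Convert 六千一百二十 (Chinese numeral) → 6×1000 + 1×100 + 2×10 = 6120 (decimal)
Compute 928 - 6120 = -5192
-5192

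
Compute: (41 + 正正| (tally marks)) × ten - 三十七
Convert 正正| (tally marks) → 5 + 5 + 1 = 11 (decimal)
Convert ten (English words) → 10 (decimal)
Convert 三十七 (Chinese numeral) → 3×10 + 7 = 37 (decimal)
Expression in decimal: (41 + 11) × 10 - 37
Parentheses first: 41 + 11 = 52
Multiply: 52 × 10 = 520
Subtract: 520 - 37 = 483
483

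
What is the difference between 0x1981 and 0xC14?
Convert 0x1981 (hexadecimal) → 1×4096 + 9×256 + 8×16 + 1 = 6529 (decimal)
Convert 0xC14 (hexadecimal) → 12×256 + 1×16 + 4 = 3092 (decimal)
Difference: |6529 - 3092| = 3437
3437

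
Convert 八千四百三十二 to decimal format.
Convert 八千四百三十二 (Chinese numeral) → 8×1000 + 4×100 + 3×10 + 2 = 8432 (decimal)
8432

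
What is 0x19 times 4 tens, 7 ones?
Convert 0x19 (hexadecimal) → 1×16 + 9 = 25 (decimal)
Convert 4 tens, 7 ones (place-value notation) → 4×10 + 7 = 47 (decimal)
Compute 25 × 47 = 1175
1175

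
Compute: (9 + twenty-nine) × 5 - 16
Convert twenty-nine (English words) → 29 (decimal)
Expression in decimal: (9 + 29) × 5 - 16
Parentheses first: 9 + 29 = 38
Multiply: 38 × 5 = 190
Subtract: 190 - 16 = 174
174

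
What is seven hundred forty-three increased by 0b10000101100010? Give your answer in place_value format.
Convert seven hundred forty-three (English words) → 7×100 + 43 = 743 (decimal)
Convert 0b10000101100010 (binary) → 8192 + 256 + 64 + 32 + 2 = 8546 (decimal)
Compute 743 + 8546 = 9289
Convert 9289 (decimal) → 9289 = 9×1000 + 2×100 + 8×10 + 9 → 9 thousands, 2 hundreds, 8 tens, 9 ones (place-value notation)
9 thousands, 2 hundreds, 8 tens, 9 ones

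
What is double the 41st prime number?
The 41st prime number = 179
Compute 179 × 2 = 358
358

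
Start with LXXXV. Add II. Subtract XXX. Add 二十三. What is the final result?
Convert LXXXV (Roman numeral) → 50 + 10 + 10 + 10 + 5 = 85 (decimal)
Start: 85
Convert II (Roman numeral) → 1 + 1 = 2 (decimal)
85 + 2 = 87
Convert XXX (Roman numeral) → 10 + 10 + 10 = 30 (decimal)
87 - 30 = 57
Convert 二十三 (Chinese numeral) → 2×10 + 3 = 23 (decimal)
57 + 23 = 80
80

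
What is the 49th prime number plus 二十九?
The 49th prime number = 227
Convert 二十九 (Chinese numeral) → 2×10 + 9 = 29 (decimal)
Compute 227 + 29 = 256
256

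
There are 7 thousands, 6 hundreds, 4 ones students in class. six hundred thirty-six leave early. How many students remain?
Convert 7 thousands, 6 hundreds, 4 ones (place-value notation) → 7×1000 + 6×100 + 4 = 7604 (decimal)
Convert six hundred thirty-six (English words) → 6×100 + 36 = 636 (decimal)
Compute 7604 - 636 = 6968
6968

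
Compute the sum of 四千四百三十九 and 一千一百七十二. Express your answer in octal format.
Convert 四千四百三十九 (Chinese numeral) → 4×1000 + 4×100 + 3×10 + 9 = 4439 (decimal)
Convert 一千一百七十二 (Chinese numeral) → 1×1000 + 1×100 + 7×10 + 2 = 1172 (decimal)
Compute 4439 + 1172 = 5611
Convert 5611 (decimal) → 5611 = 1×4096 + 2×512 + 7×64 + 5×8 + 3 → 0o12753 (octal)
0o12753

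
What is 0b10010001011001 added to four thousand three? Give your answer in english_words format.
Convert 0b10010001011001 (binary) → 8192 + 1024 + 64 + 16 + 8 + 1 = 9305 (decimal)
Convert four thousand three (English words) → 4×1000 + 3 = 4003 (decimal)
Compute 9305 + 4003 = 13308
Convert 13308 (decimal) → 13308 = 13×1000 + 3×100 + 8 → thirteen thousand three hundred eight (English words)
thirteen thousand three hundred eight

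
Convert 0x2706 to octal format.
Convert 0x2706 (hexadecimal) → 2×4096 + 7×256 + 6 = 9990 (decimal)
Convert 9990 (decimal) → 9990 = 2×4096 + 3×512 + 4×64 + 6 → 0o23406 (octal)
0o23406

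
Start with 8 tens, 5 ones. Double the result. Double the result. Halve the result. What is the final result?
Convert 8 tens, 5 ones (place-value notation) → 8×10 + 5 = 85 (decimal)
Start: 85
85 × 2 = 170
170 × 2 = 340
340 ÷ 2 = 170
170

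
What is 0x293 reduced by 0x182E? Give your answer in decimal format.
Convert 0x293 (hexadecimal) → 2×256 + 9×16 + 3 = 659 (decimal)
Convert 0x182E (hexadecimal) → 1×4096 + 8×256 + 2×16 + 14 = 6190 (decimal)
Compute 659 - 6190 = -5531
-5531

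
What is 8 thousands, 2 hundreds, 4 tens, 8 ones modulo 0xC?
Convert 8 thousands, 2 hundreds, 4 tens, 8 ones (place-value notation) → 8×1000 + 2×100 + 4×10 + 8 = 8248 (decimal)
Convert 0xC (hexadecimal) → 12 (decimal)
Compute 8248 mod 12 = 4
4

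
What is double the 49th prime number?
The 49th prime number = 227
Compute 227 × 2 = 454
454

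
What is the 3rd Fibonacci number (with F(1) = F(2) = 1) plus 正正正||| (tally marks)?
The 3rd Fibonacci number (with F(1) = F(2) = 1): 1, 1, 2 → 2
Convert 正正正||| (tally marks) → 5 + 5 + 5 + 3 = 18 (decimal)
Compute 2 + 18 = 20
20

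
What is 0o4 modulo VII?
Convert 0o4 (octal) → 4 (decimal)
Convert VII (Roman numeral) → 5 + 1 + 1 = 7 (decimal)
Compute 4 mod 7 = 4
4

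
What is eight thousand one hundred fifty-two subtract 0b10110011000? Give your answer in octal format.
Convert eight thousand one hundred fifty-two (English words) → 8×1000 + 1×100 + 52 = 8152 (decimal)
Convert 0b10110011000 (binary) → 1024 + 256 + 128 + 16 + 8 = 1432 (decimal)
Compute 8152 - 1432 = 6720
Convert 6720 (decimal) → 6720 = 1×4096 + 5×512 + 1×64 → 0o15100 (octal)
0o15100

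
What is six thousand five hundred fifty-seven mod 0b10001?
Convert six thousand five hundred fifty-seven (English words) → 6×1000 + 5×100 + 57 = 6557 (decimal)
Convert 0b10001 (binary) → 16 + 1 = 17 (decimal)
Compute 6557 mod 17 = 12
12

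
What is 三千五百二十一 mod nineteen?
Convert 三千五百二十一 (Chinese numeral) → 3×1000 + 5×100 + 2×10 + 1 = 3521 (decimal)
Convert nineteen (English words) → 19 (decimal)
Compute 3521 mod 19 = 6
6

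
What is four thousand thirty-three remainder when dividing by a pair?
Convert four thousand thirty-three (English words) → 4×1000 + 33 = 4033 (decimal)
Convert a pair (colloquial) → 2 (decimal)
Compute 4033 mod 2 = 1
1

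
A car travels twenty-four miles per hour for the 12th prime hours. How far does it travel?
Convert twenty-four (English words) → 24 (decimal)
Convert the 12th prime (prime index) → 37 (decimal)
Compute 24 × 37 = 888
888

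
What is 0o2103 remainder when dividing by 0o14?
Convert 0o2103 (octal) → 2×512 + 1×64 + 3 = 1091 (decimal)
Convert 0o14 (octal) → 1×8 + 4 = 12 (decimal)
Compute 1091 mod 12 = 11
11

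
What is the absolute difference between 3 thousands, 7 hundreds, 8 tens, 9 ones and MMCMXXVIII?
Convert 3 thousands, 7 hundreds, 8 tens, 9 ones (place-value notation) → 3×1000 + 7×100 + 8×10 + 9 = 3789 (decimal)
Convert MMCMXXVIII (Roman numeral) → 1000 + 1000 + 900 + 10 + 10 + 5 + 1 + 1 + 1 = 2928 (decimal)
Compute |3789 - 2928| = 861
861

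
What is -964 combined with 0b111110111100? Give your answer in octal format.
Convert 0b111110111100 (binary) → 2048 + 1024 + 512 + 256 + 128 + 32 + 16 + 8 + 4 = 4028 (decimal)
Compute -964 + 4028 = 3064
Convert 3064 (decimal) → 3064 = 5×512 + 7×64 + 7×8 → 0o5770 (octal)
0o5770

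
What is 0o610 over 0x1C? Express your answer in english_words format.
Convert 0o610 (octal) → 6×64 + 1×8 = 392 (decimal)
Convert 0x1C (hexadecimal) → 1×16 + 12 = 28 (decimal)
Compute 392 ÷ 28 = 14
Convert 14 (decimal) → fourteen (English words)
fourteen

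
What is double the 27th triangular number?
The 27th triangular number = 27×28/2 = 378
Compute 378 × 2 = 756
756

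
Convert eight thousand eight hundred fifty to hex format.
Convert eight thousand eight hundred fifty (English words) → 8×1000 + 8×100 + 50 = 8850 (decimal)
Convert 8850 (decimal) → 8850 = 2×4096 + 2×256 + 9×16 + 2 → 0x2292 (hexadecimal)
0x2292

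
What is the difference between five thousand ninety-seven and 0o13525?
Convert five thousand ninety-seven (English words) → 5×1000 + 97 = 5097 (decimal)
Convert 0o13525 (octal) → 1×4096 + 3×512 + 5×64 + 2×8 + 5 = 5973 (decimal)
Difference: |5097 - 5973| = 876
876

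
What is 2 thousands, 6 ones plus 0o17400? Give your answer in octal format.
Convert 2 thousands, 6 ones (place-value notation) → 2×1000 + 6 = 2006 (decimal)
Convert 0o17400 (octal) → 1×4096 + 7×512 + 4×64 = 7936 (decimal)
Compute 2006 + 7936 = 9942
Convert 9942 (decimal) → 9942 = 2×4096 + 3×512 + 3×64 + 2×8 + 6 → 0o23326 (octal)
0o23326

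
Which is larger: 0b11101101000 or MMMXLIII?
Convert 0b11101101000 (binary) → 1024 + 512 + 256 + 64 + 32 + 8 = 1896 (decimal)
Convert MMMXLIII (Roman numeral) → 1000 + 1000 + 1000 + 40 + 1 + 1 + 1 = 3043 (decimal)
Compare 1896 vs 3043: larger = 3043
3043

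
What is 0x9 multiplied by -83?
Convert 0x9 (hexadecimal) → 9 (decimal)
Compute 9 × -83 = -747
-747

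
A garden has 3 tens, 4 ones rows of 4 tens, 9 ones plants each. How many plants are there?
Convert 4 tens, 9 ones (place-value notation) → 4×10 + 9 = 49 (decimal)
Convert 3 tens, 4 ones (place-value notation) → 3×10 + 4 = 34 (decimal)
Compute 49 × 34 = 1666
1666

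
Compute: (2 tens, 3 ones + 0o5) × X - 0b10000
Convert 2 tens, 3 ones (place-value notation) → 2×10 + 3 = 23 (decimal)
Convert 0o5 (octal) → 5 (decimal)
Convert X (Roman numeral) → 10 (decimal)
Convert 0b10000 (binary) → 16 (decimal)
Expression in decimal: (23 + 5) × 10 - 16
Parentheses first: 23 + 5 = 28
Multiply: 28 × 10 = 280
Subtract: 280 - 16 = 264
264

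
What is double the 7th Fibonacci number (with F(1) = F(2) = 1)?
The 7th Fibonacci number (with F(1) = F(2) = 1): 1, 1, 2, 3, 5, 8, 13 → 13
Compute 13 × 2 = 26
26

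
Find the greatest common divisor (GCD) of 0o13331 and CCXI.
Convert 0o13331 (octal) → 1×4096 + 3×512 + 3×64 + 3×8 + 1 = 5849 (decimal)
Convert CCXI (Roman numeral) → 100 + 100 + 10 + 1 = 211 (decimal)
Compute gcd(5849, 211) = 1
1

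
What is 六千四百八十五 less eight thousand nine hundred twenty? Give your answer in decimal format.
Convert 六千四百八十五 (Chinese numeral) → 6×1000 + 4×100 + 8×10 + 5 = 6485 (decimal)
Convert eight thousand nine hundred twenty (English words) → 8×1000 + 9×100 + 20 = 8920 (decimal)
Compute 6485 - 8920 = -2435
-2435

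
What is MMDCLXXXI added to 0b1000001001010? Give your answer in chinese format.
Convert MMDCLXXXI (Roman numeral) → 1000 + 1000 + 500 + 100 + 50 + 10 + 10 + 10 + 1 = 2681 (decimal)
Convert 0b1000001001010 (binary) → 4096 + 64 + 8 + 2 = 4170 (decimal)
Compute 2681 + 4170 = 6851
Convert 6851 (decimal) → 6851 = 6×1000 + 8×100 + 5×10 + 1 → 六千八百五十一 (Chinese numeral)
六千八百五十一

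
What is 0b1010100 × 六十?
Convert 0b1010100 (binary) → 64 + 16 + 4 = 84 (decimal)
Convert 六十 (Chinese numeral) → 6×10 = 60 (decimal)
Compute 84 × 60 = 5040
5040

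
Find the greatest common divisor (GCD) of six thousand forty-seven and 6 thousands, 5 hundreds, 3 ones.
Convert six thousand forty-seven (English words) → 6×1000 + 47 = 6047 (decimal)
Convert 6 thousands, 5 hundreds, 3 ones (place-value notation) → 6×1000 + 5×100 + 3 = 6503 (decimal)
Compute gcd(6047, 6503) = 1
1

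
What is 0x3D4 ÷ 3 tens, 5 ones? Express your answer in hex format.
Convert 0x3D4 (hexadecimal) → 3×256 + 13×16 + 4 = 980 (decimal)
Convert 3 tens, 5 ones (place-value notation) → 3×10 + 5 = 35 (decimal)
Compute 980 ÷ 35 = 28
Convert 28 (decimal) → 28 = 1×16 + 12 → 0x1C (hexadecimal)
0x1C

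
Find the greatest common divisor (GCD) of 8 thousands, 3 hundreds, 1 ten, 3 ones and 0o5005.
Convert 8 thousands, 3 hundreds, 1 ten, 3 ones (place-value notation) → 8×1000 + 3×100 + 1×10 + 3 = 8313 (decimal)
Convert 0o5005 (octal) → 5×512 + 5 = 2565 (decimal)
Compute gcd(8313, 2565) = 3
3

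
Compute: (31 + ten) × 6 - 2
Convert ten (English words) → 10 (decimal)
Expression in decimal: (31 + 10) × 6 - 2
Parentheses first: 31 + 10 = 41
Multiply: 41 × 6 = 246
Subtract: 246 - 2 = 244
244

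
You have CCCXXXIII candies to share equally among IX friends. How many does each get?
Convert CCCXXXIII (Roman numeral) → 100 + 100 + 100 + 10 + 10 + 10 + 1 + 1 + 1 = 333 (decimal)
Convert IX (Roman numeral) → 9 (decimal)
Compute 333 ÷ 9 = 37
37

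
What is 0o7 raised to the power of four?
Convert 0o7 (octal) → 7 (decimal)
Convert four (English words) → 4 (decimal)
Compute 7 ^ 4 = 2401
2401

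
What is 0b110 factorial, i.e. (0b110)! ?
Convert 0b110 (binary) → 4 + 2 = 6 (decimal)
Compute 6! = 720
720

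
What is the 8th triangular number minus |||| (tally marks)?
The 8th triangular number = 8×9/2 = 36
Convert |||| (tally marks) → 4 (decimal)
Compute 36 - 4 = 32
32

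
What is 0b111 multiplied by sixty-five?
Convert 0b111 (binary) → 4 + 2 + 1 = 7 (decimal)
Convert sixty-five (English words) → 65 (decimal)
Compute 7 × 65 = 455
455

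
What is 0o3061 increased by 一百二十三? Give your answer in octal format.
Convert 0o3061 (octal) → 3×512 + 6×8 + 1 = 1585 (decimal)
Convert 一百二十三 (Chinese numeral) → 1×100 + 2×10 + 3 = 123 (decimal)
Compute 1585 + 123 = 1708
Convert 1708 (decimal) → 1708 = 3×512 + 2×64 + 5×8 + 4 → 0o3254 (octal)
0o3254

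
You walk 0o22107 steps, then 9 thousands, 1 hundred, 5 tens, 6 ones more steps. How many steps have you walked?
Convert 0o22107 (octal) → 2×4096 + 2×512 + 1×64 + 7 = 9287 (decimal)
Convert 9 thousands, 1 hundred, 5 tens, 6 ones (place-value notation) → 9×1000 + 1×100 + 5×10 + 6 = 9156 (decimal)
Compute 9287 + 9156 = 18443
18443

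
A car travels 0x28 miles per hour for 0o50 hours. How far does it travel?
Convert 0x28 (hexadecimal) → 2×16 + 8 = 40 (decimal)
Convert 0o50 (octal) → 5×8 = 40 (decimal)
Compute 40 × 40 = 1600
1600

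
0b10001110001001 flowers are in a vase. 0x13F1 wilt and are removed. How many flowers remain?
Convert 0b10001110001001 (binary) → 8192 + 512 + 256 + 128 + 8 + 1 = 9097 (decimal)
Convert 0x13F1 (hexadecimal) → 1×4096 + 3×256 + 15×16 + 1 = 5105 (decimal)
Compute 9097 - 5105 = 3992
3992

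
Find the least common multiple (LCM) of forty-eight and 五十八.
Convert forty-eight (English words) → 48 (decimal)
Convert 五十八 (Chinese numeral) → 5×10 + 8 = 58 (decimal)
Compute lcm(48, 58) = 1392
1392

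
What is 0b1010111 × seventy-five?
Convert 0b1010111 (binary) → 64 + 16 + 4 + 2 + 1 = 87 (decimal)
Convert seventy-five (English words) → 75 (decimal)
Compute 87 × 75 = 6525
6525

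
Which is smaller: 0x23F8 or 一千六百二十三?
Convert 0x23F8 (hexadecimal) → 2×4096 + 3×256 + 15×16 + 8 = 9208 (decimal)
Convert 一千六百二十三 (Chinese numeral) → 1×1000 + 6×100 + 2×10 + 3 = 1623 (decimal)
Compare 9208 vs 1623: smaller = 1623
1623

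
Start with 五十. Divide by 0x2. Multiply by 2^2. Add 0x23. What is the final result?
Convert 五十 (Chinese numeral) → 5×10 = 50 (decimal)
Start: 50
Convert 0x2 (hexadecimal) → 2 (decimal)
50 ÷ 2 = 25
Convert 2^2 (power) → 4 (decimal)
25 × 4 = 100
Convert 0x23 (hexadecimal) → 2×16 + 3 = 35 (decimal)
100 + 35 = 135
135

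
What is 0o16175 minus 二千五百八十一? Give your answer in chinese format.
Convert 0o16175 (octal) → 1×4096 + 6×512 + 1×64 + 7×8 + 5 = 7293 (decimal)
Convert 二千五百八十一 (Chinese numeral) → 2×1000 + 5×100 + 8×10 + 1 = 2581 (decimal)
Compute 7293 - 2581 = 4712
Convert 4712 (decimal) → 4712 = 4×1000 + 7×100 + 1×10 + 2 → 四千七百一十二 (Chinese numeral)
四千七百一十二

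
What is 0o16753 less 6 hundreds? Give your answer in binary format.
Convert 0o16753 (octal) → 1×4096 + 6×512 + 7×64 + 5×8 + 3 = 7659 (decimal)
Convert 6 hundreds (place-value notation) → 6×100 = 600 (decimal)
Compute 7659 - 600 = 7059
Convert 7059 (decimal) → 7059 = 4096 + 2048 + 512 + 256 + 128 + 16 + 2 + 1 → 0b1101110010011 (binary)
0b1101110010011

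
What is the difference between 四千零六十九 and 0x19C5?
Convert 四千零六十九 (Chinese numeral) → 4×1000 + 6×10 + 9 = 4069 (decimal)
Convert 0x19C5 (hexadecimal) → 1×4096 + 9×256 + 12×16 + 5 = 6597 (decimal)
Difference: |4069 - 6597| = 2528
2528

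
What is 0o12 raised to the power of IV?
Convert 0o12 (octal) → 1×8 + 2 = 10 (decimal)
Convert IV (Roman numeral) → 4 (decimal)
Compute 10 ^ 4 = 10000
10000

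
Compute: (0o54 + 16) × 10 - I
Convert 0o54 (octal) → 5×8 + 4 = 44 (decimal)
Convert I (Roman numeral) → 1 (decimal)
Expression in decimal: (44 + 16) × 10 - 1
Parentheses first: 44 + 16 = 60
Multiply: 60 × 10 = 600
Subtract: 600 - 1 = 599
599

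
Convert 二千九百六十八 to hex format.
Convert 二千九百六十八 (Chinese numeral) → 2×1000 + 9×100 + 6×10 + 8 = 2968 (decimal)
Convert 2968 (decimal) → 2968 = 11×256 + 9×16 + 8 → 0xB98 (hexadecimal)
0xB98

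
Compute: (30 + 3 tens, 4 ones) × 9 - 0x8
Convert 3 tens, 4 ones (place-value notation) → 3×10 + 4 = 34 (decimal)
Convert 0x8 (hexadecimal) → 8 (decimal)
Expression in decimal: (30 + 34) × 9 - 8
Parentheses first: 30 + 34 = 64
Multiply: 64 × 9 = 576
Subtract: 576 - 8 = 568
568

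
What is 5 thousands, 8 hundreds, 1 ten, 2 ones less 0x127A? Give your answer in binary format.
Convert 5 thousands, 8 hundreds, 1 ten, 2 ones (place-value notation) → 5×1000 + 8×100 + 1×10 + 2 = 5812 (decimal)
Convert 0x127A (hexadecimal) → 1×4096 + 2×256 + 7×16 + 10 = 4730 (decimal)
Compute 5812 - 4730 = 1082
Convert 1082 (decimal) → 1082 = 1024 + 32 + 16 + 8 + 2 → 0b10000111010 (binary)
0b10000111010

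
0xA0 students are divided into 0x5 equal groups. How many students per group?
Convert 0xA0 (hexadecimal) → 10×16 = 160 (decimal)
Convert 0x5 (hexadecimal) → 5 (decimal)
Compute 160 ÷ 5 = 32
32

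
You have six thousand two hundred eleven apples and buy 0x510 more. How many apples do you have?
Convert six thousand two hundred eleven (English words) → 6×1000 + 2×100 + 11 = 6211 (decimal)
Convert 0x510 (hexadecimal) → 5×256 + 1×16 = 1296 (decimal)
Compute 6211 + 1296 = 7507
7507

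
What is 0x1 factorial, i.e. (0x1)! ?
Convert 0x1 (hexadecimal) → 1 (decimal)
Compute 1! = 1
1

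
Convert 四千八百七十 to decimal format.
Convert 四千八百七十 (Chinese numeral) → 4×1000 + 8×100 + 7×10 = 4870 (decimal)
4870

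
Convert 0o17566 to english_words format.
Convert 0o17566 (octal) → 1×4096 + 7×512 + 5×64 + 6×8 + 6 = 8054 (decimal)
Convert 8054 (decimal) → 8054 = 8×1000 + 54 → eight thousand fifty-four (English words)
eight thousand fifty-four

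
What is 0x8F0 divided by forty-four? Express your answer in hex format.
Convert 0x8F0 (hexadecimal) → 8×256 + 15×16 = 2288 (decimal)
Convert forty-four (English words) → 44 (decimal)
Compute 2288 ÷ 44 = 52
Convert 52 (decimal) → 52 = 3×16 + 4 → 0x34 (hexadecimal)
0x34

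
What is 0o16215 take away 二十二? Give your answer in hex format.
Convert 0o16215 (octal) → 1×4096 + 6×512 + 2×64 + 1×8 + 5 = 7309 (decimal)
Convert 二十二 (Chinese numeral) → 2×10 + 2 = 22 (decimal)
Compute 7309 - 22 = 7287
Convert 7287 (decimal) → 7287 = 1×4096 + 12×256 + 7×16 + 7 → 0x1C77 (hexadecimal)
0x1C77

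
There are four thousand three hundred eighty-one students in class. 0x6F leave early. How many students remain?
Convert four thousand three hundred eighty-one (English words) → 4×1000 + 3×100 + 81 = 4381 (decimal)
Convert 0x6F (hexadecimal) → 6×16 + 15 = 111 (decimal)
Compute 4381 - 111 = 4270
4270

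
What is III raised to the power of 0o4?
Convert III (Roman numeral) → 1 + 1 + 1 = 3 (decimal)
Convert 0o4 (octal) → 4 (decimal)
Compute 3 ^ 4 = 81
81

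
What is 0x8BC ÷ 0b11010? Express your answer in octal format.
Convert 0x8BC (hexadecimal) → 8×256 + 11×16 + 12 = 2236 (decimal)
Convert 0b11010 (binary) → 16 + 8 + 2 = 26 (decimal)
Compute 2236 ÷ 26 = 86
Convert 86 (decimal) → 86 = 1×64 + 2×8 + 6 → 0o126 (octal)
0o126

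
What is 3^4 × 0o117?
Convert 3^4 (power) → 81 (decimal)
Convert 0o117 (octal) → 1×64 + 1×8 + 7 = 79 (decimal)
Compute 81 × 79 = 6399
6399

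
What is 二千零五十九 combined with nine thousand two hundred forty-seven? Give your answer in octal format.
Convert 二千零五十九 (Chinese numeral) → 2×1000 + 5×10 + 9 = 2059 (decimal)
Convert nine thousand two hundred forty-seven (English words) → 9×1000 + 2×100 + 47 = 9247 (decimal)
Compute 2059 + 9247 = 11306
Convert 11306 (decimal) → 11306 = 2×4096 + 6×512 + 5×8 + 2 → 0o26052 (octal)
0o26052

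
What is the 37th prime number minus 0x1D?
The 37th prime number = 157
Convert 0x1D (hexadecimal) → 1×16 + 13 = 29 (decimal)
Compute 157 - 29 = 128
128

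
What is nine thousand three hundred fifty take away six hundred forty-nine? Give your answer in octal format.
Convert nine thousand three hundred fifty (English words) → 9×1000 + 3×100 + 50 = 9350 (decimal)
Convert six hundred forty-nine (English words) → 6×100 + 49 = 649 (decimal)
Compute 9350 - 649 = 8701
Convert 8701 (decimal) → 8701 = 2×4096 + 7×64 + 7×8 + 5 → 0o20775 (octal)
0o20775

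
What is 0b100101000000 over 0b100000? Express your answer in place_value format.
Convert 0b100101000000 (binary) → 2048 + 256 + 64 = 2368 (decimal)
Convert 0b100000 (binary) → 32 (decimal)
Compute 2368 ÷ 32 = 74
Convert 74 (decimal) → 74 = 7×10 + 4 → 7 tens, 4 ones (place-value notation)
7 tens, 4 ones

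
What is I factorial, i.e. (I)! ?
Convert I (Roman numeral) → 1 (decimal)
Compute 1! = 1
1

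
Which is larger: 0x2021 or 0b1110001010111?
Convert 0x2021 (hexadecimal) → 2×4096 + 2×16 + 1 = 8225 (decimal)
Convert 0b1110001010111 (binary) → 4096 + 2048 + 1024 + 64 + 16 + 4 + 2 + 1 = 7255 (decimal)
Compare 8225 vs 7255: larger = 8225
8225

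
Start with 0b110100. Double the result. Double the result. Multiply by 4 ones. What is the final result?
Convert 0b110100 (binary) → 32 + 16 + 4 = 52 (decimal)
Start: 52
52 × 2 = 104
104 × 2 = 208
Convert 4 ones (place-value notation) → 4 (decimal)
208 × 4 = 832
832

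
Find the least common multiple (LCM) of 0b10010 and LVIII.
Convert 0b10010 (binary) → 16 + 2 = 18 (decimal)
Convert LVIII (Roman numeral) → 50 + 5 + 1 + 1 + 1 = 58 (decimal)
Compute lcm(18, 58) = 522
522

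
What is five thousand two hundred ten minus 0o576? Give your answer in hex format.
Convert five thousand two hundred ten (English words) → 5×1000 + 2×100 + 10 = 5210 (decimal)
Convert 0o576 (octal) → 5×64 + 7×8 + 6 = 382 (decimal)
Compute 5210 - 382 = 4828
Convert 4828 (decimal) → 4828 = 1×4096 + 2×256 + 13×16 + 12 → 0x12DC (hexadecimal)
0x12DC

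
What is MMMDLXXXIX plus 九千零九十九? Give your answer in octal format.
Convert MMMDLXXXIX (Roman numeral) → 1000 + 1000 + 1000 + 500 + 50 + 10 + 10 + 10 + 9 = 3589 (decimal)
Convert 九千零九十九 (Chinese numeral) → 9×1000 + 9×10 + 9 = 9099 (decimal)
Compute 3589 + 9099 = 12688
Convert 12688 (decimal) → 12688 = 3×4096 + 6×64 + 2×8 → 0o30620 (octal)
0o30620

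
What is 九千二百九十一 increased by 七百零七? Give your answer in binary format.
Convert 九千二百九十一 (Chinese numeral) → 9×1000 + 2×100 + 9×10 + 1 = 9291 (decimal)
Convert 七百零七 (Chinese numeral) → 7×100 + 7 = 707 (decimal)
Compute 9291 + 707 = 9998
Convert 9998 (decimal) → 9998 = 8192 + 1024 + 512 + 256 + 8 + 4 + 2 → 0b10011100001110 (binary)
0b10011100001110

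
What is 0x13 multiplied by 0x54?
Convert 0x13 (hexadecimal) → 1×16 + 3 = 19 (decimal)
Convert 0x54 (hexadecimal) → 5×16 + 4 = 84 (decimal)
Compute 19 × 84 = 1596
1596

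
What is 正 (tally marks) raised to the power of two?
Convert 正 (tally marks) → 5 (decimal)
Convert two (English words) → 2 (decimal)
Compute 5 ^ 2 = 25
25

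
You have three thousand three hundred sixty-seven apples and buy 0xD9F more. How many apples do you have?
Convert three thousand three hundred sixty-seven (English words) → 3×1000 + 3×100 + 67 = 3367 (decimal)
Convert 0xD9F (hexadecimal) → 13×256 + 9×16 + 15 = 3487 (decimal)
Compute 3367 + 3487 = 6854
6854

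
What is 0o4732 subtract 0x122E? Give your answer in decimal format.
Convert 0o4732 (octal) → 4×512 + 7×64 + 3×8 + 2 = 2522 (decimal)
Convert 0x122E (hexadecimal) → 1×4096 + 2×256 + 2×16 + 14 = 4654 (decimal)
Compute 2522 - 4654 = -2132
-2132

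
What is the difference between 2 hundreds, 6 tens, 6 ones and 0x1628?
Convert 2 hundreds, 6 tens, 6 ones (place-value notation) → 2×100 + 6×10 + 6 = 266 (decimal)
Convert 0x1628 (hexadecimal) → 1×4096 + 6×256 + 2×16 + 8 = 5672 (decimal)
Difference: |266 - 5672| = 5406
5406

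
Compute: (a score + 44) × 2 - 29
Convert a score (colloquial) → 20 (decimal)
Expression in decimal: (20 + 44) × 2 - 29
Parentheses first: 20 + 44 = 64
Multiply: 64 × 2 = 128
Subtract: 128 - 29 = 99
99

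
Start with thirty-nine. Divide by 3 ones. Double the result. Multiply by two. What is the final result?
Convert thirty-nine (English words) → 39 (decimal)
Start: 39
Convert 3 ones (place-value notation) → 3 (decimal)
39 ÷ 3 = 13
13 × 2 = 26
Convert two (English words) → 2 (decimal)
26 × 2 = 52
52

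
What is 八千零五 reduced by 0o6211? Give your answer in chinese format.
Convert 八千零五 (Chinese numeral) → 8×1000 + 5 = 8005 (decimal)
Convert 0o6211 (octal) → 6×512 + 2×64 + 1×8 + 1 = 3209 (decimal)
Compute 8005 - 3209 = 4796
Convert 4796 (decimal) → 4796 = 4×1000 + 7×100 + 9×10 + 6 → 四千七百九十六 (Chinese numeral)
四千七百九十六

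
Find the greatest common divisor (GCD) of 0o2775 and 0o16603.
Convert 0o2775 (octal) → 2×512 + 7×64 + 7×8 + 5 = 1533 (decimal)
Convert 0o16603 (octal) → 1×4096 + 6×512 + 6×64 + 3 = 7555 (decimal)
Compute gcd(1533, 7555) = 1
1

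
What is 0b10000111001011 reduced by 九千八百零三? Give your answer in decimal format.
Convert 0b10000111001011 (binary) → 8192 + 256 + 128 + 64 + 8 + 2 + 1 = 8651 (decimal)
Convert 九千八百零三 (Chinese numeral) → 9×1000 + 8×100 + 3 = 9803 (decimal)
Compute 8651 - 9803 = -1152
-1152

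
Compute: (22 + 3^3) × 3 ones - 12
Convert 3^3 (power) → 27 (decimal)
Convert 3 ones (place-value notation) → 3 (decimal)
Expression in decimal: (22 + 27) × 3 - 12
Parentheses first: 22 + 27 = 49
Multiply: 49 × 3 = 147
Subtract: 147 - 12 = 135
135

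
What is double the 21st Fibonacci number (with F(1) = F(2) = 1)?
The 21st Fibonacci number (with F(1) = F(2) = 1) = 10946
Compute 10946 × 2 = 21892
21892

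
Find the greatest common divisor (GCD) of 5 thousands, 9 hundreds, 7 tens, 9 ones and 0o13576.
Convert 5 thousands, 9 hundreds, 7 tens, 9 ones (place-value notation) → 5×1000 + 9×100 + 7×10 + 9 = 5979 (decimal)
Convert 0o13576 (octal) → 1×4096 + 3×512 + 5×64 + 7×8 + 6 = 6014 (decimal)
Compute gcd(5979, 6014) = 1
1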